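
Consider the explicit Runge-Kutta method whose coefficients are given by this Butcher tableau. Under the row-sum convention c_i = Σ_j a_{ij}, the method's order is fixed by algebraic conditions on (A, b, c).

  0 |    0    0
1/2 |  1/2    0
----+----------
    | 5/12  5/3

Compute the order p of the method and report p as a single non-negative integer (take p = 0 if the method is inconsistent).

b = (5/12, 5/3)
c = (0, 1/2)
Σ b_i: 5/12·1 + 5/3·1 = 25/12 ≠ 1 ⇒ order 0.

0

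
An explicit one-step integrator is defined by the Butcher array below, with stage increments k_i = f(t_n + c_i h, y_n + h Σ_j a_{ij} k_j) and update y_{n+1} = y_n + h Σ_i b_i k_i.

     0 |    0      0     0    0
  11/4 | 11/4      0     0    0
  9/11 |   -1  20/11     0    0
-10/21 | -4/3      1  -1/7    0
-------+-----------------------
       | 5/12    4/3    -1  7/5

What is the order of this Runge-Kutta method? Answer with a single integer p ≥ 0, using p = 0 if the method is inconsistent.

b = (5/12, 4/3, -1, 7/5)
c = (0, 11/4, 9/11, -10/21)
Ac = (0, 0, 5, 811/308)
Σ b_i: 5/12·1 + 4/3·1 + (-1)·1 + 7/5·1 = 43/20 ≠ 1 ⇒ order 0.

0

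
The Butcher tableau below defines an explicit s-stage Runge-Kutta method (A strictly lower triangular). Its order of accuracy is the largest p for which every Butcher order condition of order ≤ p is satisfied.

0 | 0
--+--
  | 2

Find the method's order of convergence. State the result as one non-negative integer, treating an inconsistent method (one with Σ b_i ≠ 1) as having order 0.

0

b = (2)
c = (0)
Σ b_i: 2·1 = 2 ≠ 1 ⇒ order 0.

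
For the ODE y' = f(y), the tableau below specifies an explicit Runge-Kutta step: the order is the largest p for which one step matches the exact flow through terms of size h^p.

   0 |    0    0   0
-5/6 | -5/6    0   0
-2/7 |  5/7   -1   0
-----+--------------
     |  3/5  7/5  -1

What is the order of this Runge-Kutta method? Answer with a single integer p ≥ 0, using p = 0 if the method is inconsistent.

1

b = (3/5, 7/5, -1)
c = (0, -5/6, -2/7)
Ac = (0, 0, 5/6)
Σ b_i: 3/5·1 + 7/5·1 + (-1)·1 = 1 ✓
b·c: 7/5·(-5/6) + (-1)·(-2/7) = -37/42 ≠ 1/2 ⇒ order 1.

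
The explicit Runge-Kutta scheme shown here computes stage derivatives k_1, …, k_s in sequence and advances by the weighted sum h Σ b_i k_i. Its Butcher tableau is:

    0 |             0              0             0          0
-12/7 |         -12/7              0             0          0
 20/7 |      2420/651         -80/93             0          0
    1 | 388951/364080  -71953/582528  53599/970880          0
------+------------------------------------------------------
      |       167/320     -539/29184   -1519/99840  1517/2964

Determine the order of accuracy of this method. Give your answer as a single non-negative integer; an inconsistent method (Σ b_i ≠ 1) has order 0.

b = (167/320, -539/29184, -1519/99840, 1517/2964)
c = (0, -12/7, 20/7, 1)
Ac = (0, 0, 320/217, 1121/3034)
Σ b_i: 167/320·1 + (-539/29184)·1 + (-1519/99840)·1 + 1517/2964·1 = 1 ✓
b·c: (-539/29184)·(-12/7) + (-1519/99840)·20/7 + 1517/2964·1 = 1/2 ✓
b·c²: (-539/29184)·144/49 + (-1519/99840)·400/49 + 1517/2964·1 = 1/3 ✓
b·Ac: (-1519/99840)·320/217 + 1517/2964·1121/3034 = 1/6 ✓
b·c³: (-539/29184)·(-1728/343) + (-1519/99840)·8000/343 + 1517/2964·1 = 1/4 ✓
b·(c∘Ac): (-1519/99840)·6400/1519 + 1517/2964·1121/3034 = 1/8 ✓
b·Ac²: (-1519/99840)·(-3840/1519) + 1517/2964·133/1517 = 1/12 ✓
b·A²c: 1517/2964·247/3034 = 1/24 ✓; 4 stages ⇒ order 4.

4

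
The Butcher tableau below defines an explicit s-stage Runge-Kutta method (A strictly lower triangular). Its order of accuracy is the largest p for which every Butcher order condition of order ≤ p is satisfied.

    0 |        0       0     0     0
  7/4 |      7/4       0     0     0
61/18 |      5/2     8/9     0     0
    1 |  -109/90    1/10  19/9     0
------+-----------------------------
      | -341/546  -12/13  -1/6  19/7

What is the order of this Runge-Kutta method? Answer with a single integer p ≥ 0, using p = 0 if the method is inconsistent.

b = (-341/546, -12/13, -1/6, 19/7)
c = (0, 7/4, 61/18, 1)
Ac = (0, 0, 14/9, 23747/3240)
Σ b_i: (-341/546)·1 + (-12/13)·1 + (-1/6)·1 + 19/7·1 = 1 ✓
b·c: (-12/13)·7/4 + (-1/6)·61/18 + 19/7·1 = 5249/9828 ≠ 1/2 ⇒ order 1.

1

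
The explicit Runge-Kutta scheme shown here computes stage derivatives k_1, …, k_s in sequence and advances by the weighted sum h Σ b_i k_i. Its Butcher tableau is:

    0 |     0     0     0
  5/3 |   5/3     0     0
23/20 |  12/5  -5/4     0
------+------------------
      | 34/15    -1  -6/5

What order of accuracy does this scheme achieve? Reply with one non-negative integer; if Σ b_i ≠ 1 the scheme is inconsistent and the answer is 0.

0

b = (34/15, -1, -6/5)
c = (0, 5/3, 23/20)
Ac = (0, 0, -25/12)
Σ b_i: 34/15·1 + (-1)·1 + (-6/5)·1 = 1/15 ≠ 1 ⇒ order 0.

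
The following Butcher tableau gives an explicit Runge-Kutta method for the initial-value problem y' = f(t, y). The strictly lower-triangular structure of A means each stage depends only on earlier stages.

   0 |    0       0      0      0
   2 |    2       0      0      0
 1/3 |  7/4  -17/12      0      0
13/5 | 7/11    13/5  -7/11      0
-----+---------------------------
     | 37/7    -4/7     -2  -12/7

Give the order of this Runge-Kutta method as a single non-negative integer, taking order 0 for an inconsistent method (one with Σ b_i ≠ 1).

1

b = (37/7, -4/7, -2, -12/7)
c = (0, 2, 1/3, 13/5)
Ac = (0, 0, -17/6, 823/165)
Σ b_i: 37/7·1 + (-4/7)·1 + (-2)·1 + (-12/7)·1 = 1 ✓
b·c: (-4/7)·2 + (-2)·1/3 + (-12/7)·13/5 = -94/15 ≠ 1/2 ⇒ order 1.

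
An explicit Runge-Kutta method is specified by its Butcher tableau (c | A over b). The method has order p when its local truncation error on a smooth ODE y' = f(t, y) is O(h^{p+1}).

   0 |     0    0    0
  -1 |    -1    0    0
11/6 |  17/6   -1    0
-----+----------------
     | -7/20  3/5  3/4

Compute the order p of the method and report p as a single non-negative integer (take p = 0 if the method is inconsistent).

b = (-7/20, 3/5, 3/4)
c = (0, -1, 11/6)
Ac = (0, 0, 1)
Σ b_i: (-7/20)·1 + 3/5·1 + 3/4·1 = 1 ✓
b·c: 3/5·(-1) + 3/4·11/6 = 31/40 ≠ 1/2 ⇒ order 1.

1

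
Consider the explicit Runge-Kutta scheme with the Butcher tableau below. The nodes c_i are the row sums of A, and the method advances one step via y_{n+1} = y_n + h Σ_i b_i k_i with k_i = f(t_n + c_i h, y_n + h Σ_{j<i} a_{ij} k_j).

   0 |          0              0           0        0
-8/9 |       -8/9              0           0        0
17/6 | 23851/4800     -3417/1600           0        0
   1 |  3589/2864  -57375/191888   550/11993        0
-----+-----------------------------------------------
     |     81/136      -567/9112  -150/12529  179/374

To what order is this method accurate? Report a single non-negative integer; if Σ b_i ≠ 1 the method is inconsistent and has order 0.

4

b = (81/136, -567/9112, -150/12529, 179/374)
c = (0, -8/9, 17/6, 1)
Ac = (0, 0, 1139/600, 425/1074)
Σ b_i: 81/136·1 + (-567/9112)·1 + (-150/12529)·1 + 179/374·1 = 1 ✓
b·c: (-567/9112)·(-8/9) + (-150/12529)·17/6 + 179/374·1 = 1/2 ✓
b·c²: (-567/9112)·64/81 + (-150/12529)·289/36 + 179/374·1 = 1/3 ✓
b·Ac: (-150/12529)·1139/600 + 179/374·425/1074 = 1/6 ✓
b·c³: (-567/9112)·(-512/729) + (-150/12529)·4913/216 + 179/374·1 = 1/4 ✓
b·(c∘Ac): (-150/12529)·19363/3600 + 179/374·425/1074 = 1/8 ✓
b·Ac²: (-150/12529)·(-1139/675) + 179/374·425/3222 = 1/12 ✓
b·A²c: 179/374·187/2148 = 1/24 ✓; 4 stages ⇒ order 4.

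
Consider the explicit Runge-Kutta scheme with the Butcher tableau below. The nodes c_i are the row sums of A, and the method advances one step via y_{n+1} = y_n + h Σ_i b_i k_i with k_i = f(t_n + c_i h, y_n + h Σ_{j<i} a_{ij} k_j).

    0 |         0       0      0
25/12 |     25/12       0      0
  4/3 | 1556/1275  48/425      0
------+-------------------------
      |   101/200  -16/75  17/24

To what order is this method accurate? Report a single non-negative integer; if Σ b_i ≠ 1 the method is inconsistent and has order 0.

b = (101/200, -16/75, 17/24)
c = (0, 25/12, 4/3)
Ac = (0, 0, 4/17)
Σ b_i: 101/200·1 + (-16/75)·1 + 17/24·1 = 1 ✓
b·c: (-16/75)·25/12 + 17/24·4/3 = 1/2 ✓
b·c²: (-16/75)·625/144 + 17/24·16/9 = 1/3 ✓
b·Ac: 17/24·4/17 = 1/6 ✓; 3 stages ⇒ order 3.

3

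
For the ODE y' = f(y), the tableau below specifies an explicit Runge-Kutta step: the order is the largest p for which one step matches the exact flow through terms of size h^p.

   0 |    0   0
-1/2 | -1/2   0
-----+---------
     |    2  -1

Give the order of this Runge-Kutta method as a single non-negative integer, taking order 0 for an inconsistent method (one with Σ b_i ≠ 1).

2

b = (2, -1)
c = (0, -1/2)
Σ b_i: 2·1 + (-1)·1 = 1 ✓
b·c: (-1)·(-1/2) = 1/2 ✓; 2 stages ⇒ order 2.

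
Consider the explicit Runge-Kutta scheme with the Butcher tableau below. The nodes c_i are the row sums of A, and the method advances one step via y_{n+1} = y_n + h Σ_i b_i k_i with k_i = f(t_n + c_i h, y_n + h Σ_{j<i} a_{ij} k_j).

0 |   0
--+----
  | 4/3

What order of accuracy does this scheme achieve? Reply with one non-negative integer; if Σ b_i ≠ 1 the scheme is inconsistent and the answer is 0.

b = (4/3)
c = (0)
Σ b_i: 4/3·1 = 4/3 ≠ 1 ⇒ order 0.

0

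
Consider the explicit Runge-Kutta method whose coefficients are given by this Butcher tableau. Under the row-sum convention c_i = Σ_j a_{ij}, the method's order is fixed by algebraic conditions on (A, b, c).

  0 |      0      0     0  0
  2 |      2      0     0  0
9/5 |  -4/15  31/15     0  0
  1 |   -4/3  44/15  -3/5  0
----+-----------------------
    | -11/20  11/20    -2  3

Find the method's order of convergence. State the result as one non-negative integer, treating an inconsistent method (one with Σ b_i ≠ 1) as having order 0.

2

b = (-11/20, 11/20, -2, 3)
c = (0, 2, 9/5, 1)
Ac = (0, 0, 62/15, 359/75)
Σ b_i: (-11/20)·1 + 11/20·1 + (-2)·1 + 3·1 = 1 ✓
b·c: 11/20·2 + (-2)·9/5 + 3·1 = 1/2 ✓
b·c²: 11/20·4 + (-2)·81/25 + 3·1 = -32/25 ≠ 1/3 ⇒ order 2.
b·Ac: (-2)·62/15 + 3·359/75 = 457/75 ≠ 1/6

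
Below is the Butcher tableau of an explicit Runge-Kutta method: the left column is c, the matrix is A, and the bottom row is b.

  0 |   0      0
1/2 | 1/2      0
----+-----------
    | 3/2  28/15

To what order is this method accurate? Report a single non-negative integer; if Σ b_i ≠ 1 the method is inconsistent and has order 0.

b = (3/2, 28/15)
c = (0, 1/2)
Σ b_i: 3/2·1 + 28/15·1 = 101/30 ≠ 1 ⇒ order 0.

0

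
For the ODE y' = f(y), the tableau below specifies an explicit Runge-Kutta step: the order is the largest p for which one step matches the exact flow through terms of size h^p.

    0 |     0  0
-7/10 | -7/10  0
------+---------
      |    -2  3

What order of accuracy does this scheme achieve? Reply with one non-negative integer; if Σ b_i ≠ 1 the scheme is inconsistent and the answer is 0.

1

b = (-2, 3)
c = (0, -7/10)
Σ b_i: (-2)·1 + 3·1 = 1 ✓
b·c: 3·(-7/10) = -21/10 ≠ 1/2 ⇒ order 1.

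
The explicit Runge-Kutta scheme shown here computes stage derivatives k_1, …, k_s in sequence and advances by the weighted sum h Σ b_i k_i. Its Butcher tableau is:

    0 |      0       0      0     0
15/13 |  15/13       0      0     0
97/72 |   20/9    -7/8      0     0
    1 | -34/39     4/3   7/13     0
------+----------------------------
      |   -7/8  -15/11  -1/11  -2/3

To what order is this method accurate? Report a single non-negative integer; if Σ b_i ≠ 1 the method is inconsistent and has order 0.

b = (-7/8, -15/11, -1/11, -2/3)
c = (0, 15/13, 97/72, 1)
Ac = (0, 0, -105/104, 163/72)
Σ b_i: (-7/8)·1 + (-15/11)·1 + (-1/11)·1 + (-2/3)·1 = -791/264 ≠ 1 ⇒ order 0.

0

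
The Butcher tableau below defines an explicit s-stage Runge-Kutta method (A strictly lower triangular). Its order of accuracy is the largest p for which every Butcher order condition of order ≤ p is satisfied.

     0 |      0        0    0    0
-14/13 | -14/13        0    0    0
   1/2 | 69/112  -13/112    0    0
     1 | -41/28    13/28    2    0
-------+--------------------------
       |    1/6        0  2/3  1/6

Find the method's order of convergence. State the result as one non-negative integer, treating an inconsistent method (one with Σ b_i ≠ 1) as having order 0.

4

b = (1/6, 0, 2/3, 1/6)
c = (0, -14/13, 1/2, 1)
Ac = (0, 0, 1/8, 1/2)
Σ b_i: 1/6·1 + 2/3·1 + 1/6·1 = 1 ✓
b·c: 2/3·1/2 + 1/6·1 = 1/2 ✓
b·c²: 2/3·1/4 + 1/6·1 = 1/3 ✓
b·Ac: 2/3·1/8 + 1/6·1/2 = 1/6 ✓
b·c³: 2/3·1/8 + 1/6·1 = 1/4 ✓
b·(c∘Ac): 2/3·1/16 + 1/6·1/2 = 1/8 ✓
b·Ac²: 2/3·(-7/52) + 1/6·27/26 = 1/12 ✓
b·A²c: 1/6·1/4 = 1/24 ✓; 4 stages ⇒ order 4.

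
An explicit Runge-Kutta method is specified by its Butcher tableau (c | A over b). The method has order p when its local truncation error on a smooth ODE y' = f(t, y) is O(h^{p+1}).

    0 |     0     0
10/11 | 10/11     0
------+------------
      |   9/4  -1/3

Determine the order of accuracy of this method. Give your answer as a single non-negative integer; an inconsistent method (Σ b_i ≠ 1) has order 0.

b = (9/4, -1/3)
c = (0, 10/11)
Σ b_i: 9/4·1 + (-1/3)·1 = 23/12 ≠ 1 ⇒ order 0.

0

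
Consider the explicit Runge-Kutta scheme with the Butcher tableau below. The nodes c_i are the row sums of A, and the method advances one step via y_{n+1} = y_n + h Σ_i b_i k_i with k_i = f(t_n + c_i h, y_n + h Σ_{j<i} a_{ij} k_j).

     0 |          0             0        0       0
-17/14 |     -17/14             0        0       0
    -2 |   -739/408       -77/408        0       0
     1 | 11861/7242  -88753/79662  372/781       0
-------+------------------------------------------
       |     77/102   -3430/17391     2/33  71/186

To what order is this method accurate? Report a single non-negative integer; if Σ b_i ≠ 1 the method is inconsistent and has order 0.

4

b = (77/102, -3430/17391, 2/33, 71/186)
c = (0, -17/14, -2, 1)
Ac = (0, 0, 11/48, 341/852)
Σ b_i: 77/102·1 + (-3430/17391)·1 + 2/33·1 + 71/186·1 = 1 ✓
b·c: (-3430/17391)·(-17/14) + 2/33·(-2) + 71/186·1 = 1/2 ✓
b·c²: (-3430/17391)·289/196 + 2/33·4 + 71/186·1 = 1/3 ✓
b·Ac: 2/33·11/48 + 71/186·341/852 = 1/6 ✓
b·c³: (-3430/17391)·(-4913/2744) + 2/33·(-8) + 71/186·1 = 1/4 ✓
b·(c∘Ac): 2/33·(-11/24) + 71/186·341/852 = 1/8 ✓
b·Ac²: 2/33·(-187/672) + 71/186·3131/11928 = 1/12 ✓
b·A²c: 71/186·31/284 = 1/24 ✓; 4 stages ⇒ order 4.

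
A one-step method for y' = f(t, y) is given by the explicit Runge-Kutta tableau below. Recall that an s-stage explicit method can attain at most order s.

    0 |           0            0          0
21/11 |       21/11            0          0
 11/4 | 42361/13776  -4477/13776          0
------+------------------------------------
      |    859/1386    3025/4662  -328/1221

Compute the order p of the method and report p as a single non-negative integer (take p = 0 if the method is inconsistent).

b = (859/1386, 3025/4662, -328/1221)
c = (0, 21/11, 11/4)
Ac = (0, 0, -407/656)
Σ b_i: 859/1386·1 + 3025/4662·1 + (-328/1221)·1 = 1 ✓
b·c: 3025/4662·21/11 + (-328/1221)·11/4 = 1/2 ✓
b·c²: 3025/4662·441/121 + (-328/1221)·121/16 = 1/3 ✓
b·Ac: (-328/1221)·(-407/656) = 1/6 ✓; 3 stages ⇒ order 3.

3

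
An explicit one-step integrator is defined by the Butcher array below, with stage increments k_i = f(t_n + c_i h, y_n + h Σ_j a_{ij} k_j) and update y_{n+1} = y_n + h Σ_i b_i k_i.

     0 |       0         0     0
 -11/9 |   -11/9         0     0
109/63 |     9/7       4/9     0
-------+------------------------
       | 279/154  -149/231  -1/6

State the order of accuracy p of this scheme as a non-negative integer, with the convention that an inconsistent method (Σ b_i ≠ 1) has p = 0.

2

b = (279/154, -149/231, -1/6)
c = (0, -11/9, 109/63)
Ac = (0, 0, -44/81)
Σ b_i: 279/154·1 + (-149/231)·1 + (-1/6)·1 = 1 ✓
b·c: (-149/231)·(-11/9) + (-1/6)·109/63 = 1/2 ✓
b·c²: (-149/231)·121/81 + (-1/6)·11881/3969 = -11609/7938 ≠ 1/3 ⇒ order 2.
b·Ac: (-1/6)·(-44/81) = 22/243 ≠ 1/6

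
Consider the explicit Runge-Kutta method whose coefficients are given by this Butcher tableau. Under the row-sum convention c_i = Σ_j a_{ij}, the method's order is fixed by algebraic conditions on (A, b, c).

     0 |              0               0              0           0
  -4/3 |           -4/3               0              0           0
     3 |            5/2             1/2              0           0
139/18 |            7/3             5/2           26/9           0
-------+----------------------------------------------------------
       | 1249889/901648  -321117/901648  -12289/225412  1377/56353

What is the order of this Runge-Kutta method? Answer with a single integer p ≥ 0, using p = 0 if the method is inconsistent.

3

b = (1249889/901648, -321117/901648, -12289/225412, 1377/56353)
c = (0, -4/3, 3, 139/18)
Ac = (0, 0, -2/3, 16/3)
Σ b_i: 1249889/901648·1 + (-321117/901648)·1 + (-12289/225412)·1 + 1377/56353·1 = 1 ✓
b·c: (-321117/901648)·(-4/3) + (-12289/225412)·3 + 1377/56353·139/18 = 1/2 ✓
b·c²: (-321117/901648)·16/9 + (-12289/225412)·9 + 1377/56353·19321/324 = 1/3 ✓
b·Ac: (-12289/225412)·(-2/3) + 1377/56353·16/3 = 1/6 ✓
b·c³: (-321117/901648)·(-64/27) + (-12289/225412)·27 + 1377/56353·2685619/5832 = 4789813/450824 ≠ 1/4 ⇒ order 3.
b·(c∘Ac): (-12289/225412)·(-2) + 1377/56353·1112/27 = 125713/112706 ≠ 1/8
b·Ac²: (-12289/225412)·8/9 + 1377/56353·274/9 = 352720/507177 ≠ 1/12
b·A²c: 1377/56353·(-52/27) = -2652/56353 ≠ 1/24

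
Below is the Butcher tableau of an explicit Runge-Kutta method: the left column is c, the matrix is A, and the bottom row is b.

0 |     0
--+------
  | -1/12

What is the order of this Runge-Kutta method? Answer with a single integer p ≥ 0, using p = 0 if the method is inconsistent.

b = (-1/12)
c = (0)
Σ b_i: (-1/12)·1 = -1/12 ≠ 1 ⇒ order 0.

0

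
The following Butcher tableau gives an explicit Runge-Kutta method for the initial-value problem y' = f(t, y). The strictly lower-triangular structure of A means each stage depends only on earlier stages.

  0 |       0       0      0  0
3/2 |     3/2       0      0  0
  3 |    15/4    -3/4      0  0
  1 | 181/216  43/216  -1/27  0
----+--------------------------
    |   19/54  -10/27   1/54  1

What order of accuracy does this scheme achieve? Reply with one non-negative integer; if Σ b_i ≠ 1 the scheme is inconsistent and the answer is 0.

b = (19/54, -10/27, 1/54, 1)
c = (0, 3/2, 3, 1)
Ac = (0, 0, -9/8, 3/16)
Σ b_i: 19/54·1 + (-10/27)·1 + 1/54·1 + 1·1 = 1 ✓
b·c: (-10/27)·3/2 + 1/54·3 + 1·1 = 1/2 ✓
b·c²: (-10/27)·9/4 + 1/54·9 + 1·1 = 1/3 ✓
b·Ac: 1/54·(-9/8) + 1·3/16 = 1/6 ✓
b·c³: (-10/27)·27/8 + 1/54·27 + 1·1 = 1/4 ✓
b·(c∘Ac): 1/54·(-27/8) + 1·3/16 = 1/8 ✓
b·Ac²: 1/54·(-27/16) + 1·11/96 = 1/12 ✓
b·A²c: 1·1/24 = 1/24 ✓; 4 stages ⇒ order 4.

4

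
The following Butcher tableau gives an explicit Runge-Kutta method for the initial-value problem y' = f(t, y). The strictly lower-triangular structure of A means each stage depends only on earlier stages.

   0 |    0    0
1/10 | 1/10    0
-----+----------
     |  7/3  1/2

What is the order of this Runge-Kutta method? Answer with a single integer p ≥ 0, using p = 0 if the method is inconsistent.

0

b = (7/3, 1/2)
c = (0, 1/10)
Σ b_i: 7/3·1 + 1/2·1 = 17/6 ≠ 1 ⇒ order 0.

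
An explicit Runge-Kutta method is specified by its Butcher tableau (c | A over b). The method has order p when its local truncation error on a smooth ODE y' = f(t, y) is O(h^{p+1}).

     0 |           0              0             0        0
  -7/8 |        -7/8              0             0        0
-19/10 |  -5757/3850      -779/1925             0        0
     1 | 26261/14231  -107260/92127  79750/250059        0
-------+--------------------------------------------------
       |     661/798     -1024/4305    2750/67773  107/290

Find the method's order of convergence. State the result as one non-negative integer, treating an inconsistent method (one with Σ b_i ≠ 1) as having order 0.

b = (661/798, -1024/4305, 2750/67773, 107/290)
c = (0, -7/8, -19/10, 1)
Ac = (0, 0, 779/2200, 265/642)
Σ b_i: 661/798·1 + (-1024/4305)·1 + 2750/67773·1 + 107/290·1 = 1 ✓
b·c: (-1024/4305)·(-7/8) + 2750/67773·(-19/10) + 107/290·1 = 1/2 ✓
b·c²: (-1024/4305)·49/64 + 2750/67773·361/100 + 107/290·1 = 1/3 ✓
b·Ac: 2750/67773·779/2200 + 107/290·265/642 = 1/6 ✓
b·c³: (-1024/4305)·(-343/512) + 2750/67773·(-6859/1000) + 107/290·1 = 1/4 ✓
b·(c∘Ac): 2750/67773·(-14801/22000) + 107/290·265/642 = 1/8 ✓
b·Ac²: 2750/67773·(-5453/17600) + 107/290·445/1712 = 1/12 ✓
b·A²c: 107/290·145/1284 = 1/24 ✓; 4 stages ⇒ order 4.

4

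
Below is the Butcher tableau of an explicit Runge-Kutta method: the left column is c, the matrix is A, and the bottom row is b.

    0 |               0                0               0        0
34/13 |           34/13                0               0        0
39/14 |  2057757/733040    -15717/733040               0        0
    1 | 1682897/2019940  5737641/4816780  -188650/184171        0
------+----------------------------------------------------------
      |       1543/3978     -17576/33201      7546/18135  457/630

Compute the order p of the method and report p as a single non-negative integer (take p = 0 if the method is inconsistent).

b = (1543/3978, -17576/33201, 7546/18135, 457/630)
c = (0, 34/13, 39/14, 1)
Ac = (0, 0, -1209/21560, 1197/4570)
Σ b_i: 1543/3978·1 + (-17576/33201)·1 + 7546/18135·1 + 457/630·1 = 1 ✓
b·c: (-17576/33201)·34/13 + 7546/18135·39/14 + 457/630·1 = 1/2 ✓
b·c²: (-17576/33201)·1156/169 + 7546/18135·1521/196 + 457/630·1 = 1/3 ✓
b·Ac: 7546/18135·(-1209/21560) + 457/630·1197/4570 = 1/6 ✓
b·c³: (-17576/33201)·39304/2197 + 7546/18135·59319/2744 + 457/630·1 = 1/4 ✓
b·(c∘Ac): 7546/18135·(-47151/301840) + 457/630·1197/4570 = 1/8 ✓
b·Ac²: 7546/18135·(-1581/10780) + 457/630·11823/59410 = 1/12 ✓
b·A²c: 457/630·105/1828 = 1/24 ✓; 4 stages ⇒ order 4.

4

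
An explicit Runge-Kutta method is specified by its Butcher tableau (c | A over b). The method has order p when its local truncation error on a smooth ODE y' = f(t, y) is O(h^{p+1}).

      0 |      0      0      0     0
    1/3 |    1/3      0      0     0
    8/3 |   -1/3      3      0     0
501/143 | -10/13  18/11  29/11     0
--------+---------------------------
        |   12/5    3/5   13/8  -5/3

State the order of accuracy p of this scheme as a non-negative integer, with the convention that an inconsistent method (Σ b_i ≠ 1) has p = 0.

0

b = (12/5, 3/5, 13/8, -5/3)
c = (0, 1/3, 8/3, 501/143)
Ac = (0, 0, 1, 250/33)
Σ b_i: 12/5·1 + 3/5·1 + 13/8·1 + (-5/3)·1 = 71/24 ≠ 1 ⇒ order 0.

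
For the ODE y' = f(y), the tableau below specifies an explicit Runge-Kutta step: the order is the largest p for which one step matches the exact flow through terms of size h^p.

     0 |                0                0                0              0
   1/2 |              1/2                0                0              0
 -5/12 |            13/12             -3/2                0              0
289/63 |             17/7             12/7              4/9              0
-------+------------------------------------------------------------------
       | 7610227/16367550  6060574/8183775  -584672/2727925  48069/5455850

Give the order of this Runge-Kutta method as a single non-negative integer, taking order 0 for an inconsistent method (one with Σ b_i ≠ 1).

3

b = (7610227/16367550, 6060574/8183775, -584672/2727925, 48069/5455850)
c = (0, 1/2, -5/12, 289/63)
Ac = (0, 0, -3/4, 127/189)
Σ b_i: 7610227/16367550·1 + 6060574/8183775·1 + (-584672/2727925)·1 + 48069/5455850·1 = 1 ✓
b·c: 6060574/8183775·1/2 + (-584672/2727925)·(-5/12) + 48069/5455850·289/63 = 1/2 ✓
b·c²: 6060574/8183775·1/4 + (-584672/2727925)·25/144 + 48069/5455850·83521/3969 = 1/3 ✓
b·Ac: (-584672/2727925)·(-3/4) + 48069/5455850·127/189 = 1/6 ✓
b·c³: 6060574/8183775·1/8 + (-584672/2727925)·(-125/1728) + 48069/5455850·24137569/250047 = 1186127407/1237386780 ≠ 1/4 ⇒ order 3.
b·(c∘Ac): (-584672/2727925)·5/16 + 48069/5455850·36703/11907 = -5865713/147307950 ≠ 1/8
b·Ac²: (-584672/2727925)·(-3/8) + 48069/5455850·1147/2268 = 3332261/39282120 ≠ 1/12
b·A²c: 48069/5455850·(-1/3) = -16023/5455850 ≠ 1/24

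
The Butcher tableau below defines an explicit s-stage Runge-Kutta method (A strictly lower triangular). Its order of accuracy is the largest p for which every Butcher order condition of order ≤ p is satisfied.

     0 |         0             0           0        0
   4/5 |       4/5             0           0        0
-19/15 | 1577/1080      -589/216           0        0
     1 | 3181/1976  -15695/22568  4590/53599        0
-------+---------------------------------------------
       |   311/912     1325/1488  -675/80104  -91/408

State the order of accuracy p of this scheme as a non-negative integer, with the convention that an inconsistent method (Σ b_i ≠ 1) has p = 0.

4

b = (311/912, 1325/1488, -675/80104, -91/408)
c = (0, 4/5, -19/15, 1)
Ac = (0, 0, -589/270, -121/182)
Σ b_i: 311/912·1 + 1325/1488·1 + (-675/80104)·1 + (-91/408)·1 = 1 ✓
b·c: 1325/1488·4/5 + (-675/80104)·(-19/15) + (-91/408)·1 = 1/2 ✓
b·c²: 1325/1488·16/25 + (-675/80104)·361/225 + (-91/408)·1 = 1/3 ✓
b·Ac: (-675/80104)·(-589/270) + (-91/408)·(-121/182) = 1/6 ✓
b·c³: 1325/1488·64/125 + (-675/80104)·(-6859/3375) + (-91/408)·1 = 1/4 ✓
b·(c∘Ac): (-675/80104)·11191/4050 + (-91/408)·(-121/182) = 1/8 ✓
b·Ac²: (-675/80104)·(-1178/675) + (-91/408)·(-4/13) = 1/12 ✓
b·A²c: (-91/408)·(-17/91) = 1/24 ✓; 4 stages ⇒ order 4.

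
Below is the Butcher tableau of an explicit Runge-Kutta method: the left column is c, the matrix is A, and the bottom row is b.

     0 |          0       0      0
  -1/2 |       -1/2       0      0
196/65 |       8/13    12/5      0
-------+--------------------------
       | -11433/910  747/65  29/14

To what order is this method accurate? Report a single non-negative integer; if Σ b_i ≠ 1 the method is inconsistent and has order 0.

2

b = (-11433/910, 747/65, 29/14)
c = (0, -1/2, 196/65)
Ac = (0, 0, -6/5)
Σ b_i: (-11433/910)·1 + 747/65·1 + 29/14·1 = 1 ✓
b·c: 747/65·(-1/2) + 29/14·196/65 = 1/2 ✓
b·c²: 747/65·1/4 + 29/14·38416/4225 = 366859/16900 ≠ 1/3 ⇒ order 2.
b·Ac: 29/14·(-6/5) = -87/35 ≠ 1/6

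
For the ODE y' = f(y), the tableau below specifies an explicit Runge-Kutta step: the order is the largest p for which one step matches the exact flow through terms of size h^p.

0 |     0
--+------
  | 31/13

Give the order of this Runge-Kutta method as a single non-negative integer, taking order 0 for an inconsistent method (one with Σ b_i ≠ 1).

0

b = (31/13)
c = (0)
Σ b_i: 31/13·1 = 31/13 ≠ 1 ⇒ order 0.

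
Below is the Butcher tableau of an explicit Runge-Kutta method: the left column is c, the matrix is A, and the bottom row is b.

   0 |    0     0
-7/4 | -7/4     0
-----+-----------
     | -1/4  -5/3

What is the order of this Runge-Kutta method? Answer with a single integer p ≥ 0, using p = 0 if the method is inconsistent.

0

b = (-1/4, -5/3)
c = (0, -7/4)
Σ b_i: (-1/4)·1 + (-5/3)·1 = -23/12 ≠ 1 ⇒ order 0.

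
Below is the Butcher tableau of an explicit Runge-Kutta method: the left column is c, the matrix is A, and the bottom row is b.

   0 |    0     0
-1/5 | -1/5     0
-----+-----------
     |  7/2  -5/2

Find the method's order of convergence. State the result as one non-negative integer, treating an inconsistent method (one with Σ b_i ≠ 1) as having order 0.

2

b = (7/2, -5/2)
c = (0, -1/5)
Σ b_i: 7/2·1 + (-5/2)·1 = 1 ✓
b·c: (-5/2)·(-1/5) = 1/2 ✓; 2 stages ⇒ order 2.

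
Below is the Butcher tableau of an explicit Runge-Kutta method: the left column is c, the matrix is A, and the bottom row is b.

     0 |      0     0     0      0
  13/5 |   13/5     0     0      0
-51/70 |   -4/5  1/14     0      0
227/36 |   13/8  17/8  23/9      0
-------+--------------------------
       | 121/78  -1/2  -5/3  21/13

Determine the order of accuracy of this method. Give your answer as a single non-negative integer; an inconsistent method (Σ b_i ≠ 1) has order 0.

b = (121/78, -1/2, -5/3, 21/13)
c = (0, 13/5, -51/70, 227/36)
Ac = (0, 0, 13/70, 3077/840)
Σ b_i: 121/78·1 + (-1/2)·1 + (-5/3)·1 + 21/13·1 = 1 ✓
b·c: (-1/2)·13/5 + (-5/3)·(-51/70) + 21/13·227/36 = 55147/5460 ≠ 1/2 ⇒ order 1.

1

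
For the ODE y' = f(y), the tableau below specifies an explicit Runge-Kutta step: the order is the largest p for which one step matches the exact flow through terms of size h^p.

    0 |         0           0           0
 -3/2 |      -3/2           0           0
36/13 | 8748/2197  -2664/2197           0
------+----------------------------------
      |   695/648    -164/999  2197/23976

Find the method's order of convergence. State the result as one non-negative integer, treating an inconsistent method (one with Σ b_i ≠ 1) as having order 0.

3

b = (695/648, -164/999, 2197/23976)
c = (0, -3/2, 36/13)
Ac = (0, 0, 3996/2197)
Σ b_i: 695/648·1 + (-164/999)·1 + 2197/23976·1 = 1 ✓
b·c: (-164/999)·(-3/2) + 2197/23976·36/13 = 1/2 ✓
b·c²: (-164/999)·9/4 + 2197/23976·1296/169 = 1/3 ✓
b·Ac: 2197/23976·3996/2197 = 1/6 ✓; 3 stages ⇒ order 3.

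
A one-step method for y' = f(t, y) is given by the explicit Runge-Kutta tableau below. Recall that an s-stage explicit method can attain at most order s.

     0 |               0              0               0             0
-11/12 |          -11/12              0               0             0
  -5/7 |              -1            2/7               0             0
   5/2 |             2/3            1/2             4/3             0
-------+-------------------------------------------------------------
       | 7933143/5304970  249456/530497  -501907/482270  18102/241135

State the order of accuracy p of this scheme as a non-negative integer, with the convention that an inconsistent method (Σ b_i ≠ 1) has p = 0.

b = (7933143/5304970, 249456/530497, -501907/482270, 18102/241135)
c = (0, -11/12, -5/7, 5/2)
Ac = (0, 0, -11/42, -79/56)
Σ b_i: 7933143/5304970·1 + 249456/530497·1 + (-501907/482270)·1 + 18102/241135·1 = 1 ✓
b·c: 249456/530497·(-11/12) + (-501907/482270)·(-5/7) + 18102/241135·5/2 = 1/2 ✓
b·c²: 249456/530497·121/144 + (-501907/482270)·25/49 + 18102/241135·25/4 = 1/3 ✓
b·Ac: (-501907/482270)·(-11/42) + 18102/241135·(-79/56) = 1/6 ✓
b·c³: 249456/530497·(-1331/1728) + (-501907/482270)·(-125/343) + 18102/241135·125/8 = 3615704/3038301 ≠ 1/4 ⇒ order 3.
b·(c∘Ac): (-501907/482270)·55/294 + 18102/241135·(-395/112) = -531787/1157448 ≠ 1/8
b·Ac²: (-501907/482270)·121/504 + 18102/241135·15529/14112 = -4065175/24306408 ≠ 1/12
b·A²c: 18102/241135·(-22/63) = -18964/723405 ≠ 1/24

3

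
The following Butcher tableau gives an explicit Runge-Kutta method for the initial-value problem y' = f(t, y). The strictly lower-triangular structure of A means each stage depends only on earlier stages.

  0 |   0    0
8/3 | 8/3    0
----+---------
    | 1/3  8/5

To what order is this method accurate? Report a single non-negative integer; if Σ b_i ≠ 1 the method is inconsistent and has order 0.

0

b = (1/3, 8/5)
c = (0, 8/3)
Σ b_i: 1/3·1 + 8/5·1 = 29/15 ≠ 1 ⇒ order 0.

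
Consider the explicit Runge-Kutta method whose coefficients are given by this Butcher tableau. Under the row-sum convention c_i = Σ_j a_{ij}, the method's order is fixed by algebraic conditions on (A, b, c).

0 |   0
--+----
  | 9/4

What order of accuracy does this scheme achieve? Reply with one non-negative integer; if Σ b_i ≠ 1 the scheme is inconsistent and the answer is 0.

b = (9/4)
c = (0)
Σ b_i: 9/4·1 = 9/4 ≠ 1 ⇒ order 0.

0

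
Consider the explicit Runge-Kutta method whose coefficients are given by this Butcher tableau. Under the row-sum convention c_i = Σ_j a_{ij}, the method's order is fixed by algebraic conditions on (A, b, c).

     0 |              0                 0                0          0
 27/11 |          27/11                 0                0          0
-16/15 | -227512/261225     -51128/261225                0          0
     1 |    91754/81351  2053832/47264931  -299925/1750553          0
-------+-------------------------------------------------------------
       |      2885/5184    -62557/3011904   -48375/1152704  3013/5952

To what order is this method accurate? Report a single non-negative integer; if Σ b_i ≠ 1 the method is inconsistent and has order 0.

4

b = (2885/5184, -62557/3011904, -48375/1152704, 3013/5952)
c = (0, 27/11, -16/15, 1)
Ac = (0, 0, -4648/9675, 872/3013)
Σ b_i: 2885/5184·1 + (-62557/3011904)·1 + (-48375/1152704)·1 + 3013/5952·1 = 1 ✓
b·c: (-62557/3011904)·27/11 + (-48375/1152704)·(-16/15) + 3013/5952·1 = 1/2 ✓
b·c²: (-62557/3011904)·729/121 + (-48375/1152704)·256/225 + 3013/5952·1 = 1/3 ✓
b·Ac: (-48375/1152704)·(-4648/9675) + 3013/5952·872/3013 = 1/6 ✓
b·c³: (-62557/3011904)·19683/1331 + (-48375/1152704)·(-4096/3375) + 3013/5952·1 = 1/4 ✓
b·(c∘Ac): (-48375/1152704)·74368/145125 + 3013/5952·872/3013 = 1/8 ✓
b·Ac²: (-48375/1152704)·(-13944/11825) + 3013/5952·2216/33143 = 1/12 ✓
b·A²c: 3013/5952·248/3013 = 1/24 ✓; 4 stages ⇒ order 4.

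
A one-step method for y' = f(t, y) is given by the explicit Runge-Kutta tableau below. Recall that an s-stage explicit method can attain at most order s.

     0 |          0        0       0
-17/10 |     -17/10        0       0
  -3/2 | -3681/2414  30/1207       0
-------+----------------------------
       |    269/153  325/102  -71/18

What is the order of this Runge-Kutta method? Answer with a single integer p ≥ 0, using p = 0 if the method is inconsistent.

b = (269/153, 325/102, -71/18)
c = (0, -17/10, -3/2)
Ac = (0, 0, -3/71)
Σ b_i: 269/153·1 + 325/102·1 + (-71/18)·1 = 1 ✓
b·c: 325/102·(-17/10) + (-71/18)·(-3/2) = 1/2 ✓
b·c²: 325/102·289/100 + (-71/18)·9/4 = 1/3 ✓
b·Ac: (-71/18)·(-3/71) = 1/6 ✓; 3 stages ⇒ order 3.

3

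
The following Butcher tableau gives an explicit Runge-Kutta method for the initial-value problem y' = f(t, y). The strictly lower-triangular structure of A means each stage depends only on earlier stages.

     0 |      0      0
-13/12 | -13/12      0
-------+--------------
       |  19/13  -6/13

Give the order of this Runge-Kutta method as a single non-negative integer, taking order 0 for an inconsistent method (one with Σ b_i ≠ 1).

b = (19/13, -6/13)
c = (0, -13/12)
Σ b_i: 19/13·1 + (-6/13)·1 = 1 ✓
b·c: (-6/13)·(-13/12) = 1/2 ✓; 2 stages ⇒ order 2.

2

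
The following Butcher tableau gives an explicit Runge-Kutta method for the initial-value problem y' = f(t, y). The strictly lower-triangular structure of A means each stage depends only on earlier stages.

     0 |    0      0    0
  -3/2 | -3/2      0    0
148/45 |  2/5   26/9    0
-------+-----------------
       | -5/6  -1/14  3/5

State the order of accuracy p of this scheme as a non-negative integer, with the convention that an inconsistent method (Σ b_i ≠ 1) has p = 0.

0

b = (-5/6, -1/14, 3/5)
c = (0, -3/2, 148/45)
Ac = (0, 0, -13/3)
Σ b_i: (-5/6)·1 + (-1/14)·1 + 3/5·1 = -32/105 ≠ 1 ⇒ order 0.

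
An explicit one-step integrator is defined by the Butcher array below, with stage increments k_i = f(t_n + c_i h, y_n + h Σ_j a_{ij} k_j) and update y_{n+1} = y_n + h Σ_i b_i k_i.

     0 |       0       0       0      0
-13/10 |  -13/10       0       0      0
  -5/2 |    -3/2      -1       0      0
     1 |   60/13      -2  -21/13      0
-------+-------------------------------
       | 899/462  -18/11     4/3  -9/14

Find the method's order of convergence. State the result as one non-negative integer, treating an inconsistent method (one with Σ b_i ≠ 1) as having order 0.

b = (899/462, -18/11, 4/3, -9/14)
c = (0, -13/10, -5/2, 1)
Ac = (0, 0, 13/10, 863/130)
Σ b_i: 899/462·1 + (-18/11)·1 + 4/3·1 + (-9/14)·1 = 1 ✓
b·c: (-18/11)·(-13/10) + 4/3·(-5/2) + (-9/14)·1 = -4271/2310 ≠ 1/2 ⇒ order 1.

1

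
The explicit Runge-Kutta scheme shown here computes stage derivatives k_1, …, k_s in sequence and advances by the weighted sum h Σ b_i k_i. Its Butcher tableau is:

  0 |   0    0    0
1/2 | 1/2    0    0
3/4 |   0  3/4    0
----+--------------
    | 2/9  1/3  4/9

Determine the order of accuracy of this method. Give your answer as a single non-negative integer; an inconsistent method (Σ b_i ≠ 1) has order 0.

3

b = (2/9, 1/3, 4/9)
c = (0, 1/2, 3/4)
Ac = (0, 0, 3/8)
Σ b_i: 2/9·1 + 1/3·1 + 4/9·1 = 1 ✓
b·c: 1/3·1/2 + 4/9·3/4 = 1/2 ✓
b·c²: 1/3·1/4 + 4/9·9/16 = 1/3 ✓
b·Ac: 4/9·3/8 = 1/6 ✓; 3 stages ⇒ order 3.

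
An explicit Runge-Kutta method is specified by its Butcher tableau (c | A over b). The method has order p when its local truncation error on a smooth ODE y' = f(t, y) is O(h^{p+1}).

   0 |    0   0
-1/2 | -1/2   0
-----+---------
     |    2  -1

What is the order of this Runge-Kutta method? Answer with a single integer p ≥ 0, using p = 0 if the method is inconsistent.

2

b = (2, -1)
c = (0, -1/2)
Σ b_i: 2·1 + (-1)·1 = 1 ✓
b·c: (-1)·(-1/2) = 1/2 ✓; 2 stages ⇒ order 2.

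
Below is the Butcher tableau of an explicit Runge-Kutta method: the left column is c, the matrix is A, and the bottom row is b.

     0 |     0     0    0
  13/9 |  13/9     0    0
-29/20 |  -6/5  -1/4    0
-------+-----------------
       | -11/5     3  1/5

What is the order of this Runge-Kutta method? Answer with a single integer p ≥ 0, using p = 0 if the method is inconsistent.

b = (-11/5, 3, 1/5)
c = (0, 13/9, -29/20)
Ac = (0, 0, -13/36)
Σ b_i: (-11/5)·1 + 3·1 + 1/5·1 = 1 ✓
b·c: 3·13/9 + 1/5·(-29/20) = 1213/300 ≠ 1/2 ⇒ order 1.

1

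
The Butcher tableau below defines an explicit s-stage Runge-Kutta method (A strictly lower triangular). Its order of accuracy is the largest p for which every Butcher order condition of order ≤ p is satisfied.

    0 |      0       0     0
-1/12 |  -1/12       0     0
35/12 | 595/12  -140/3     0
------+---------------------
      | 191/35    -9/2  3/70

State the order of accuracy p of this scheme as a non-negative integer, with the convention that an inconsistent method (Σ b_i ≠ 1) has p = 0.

b = (191/35, -9/2, 3/70)
c = (0, -1/12, 35/12)
Ac = (0, 0, 35/9)
Σ b_i: 191/35·1 + (-9/2)·1 + 3/70·1 = 1 ✓
b·c: (-9/2)·(-1/12) + 3/70·35/12 = 1/2 ✓
b·c²: (-9/2)·1/144 + 3/70·1225/144 = 1/3 ✓
b·Ac: 3/70·35/9 = 1/6 ✓; 3 stages ⇒ order 3.

3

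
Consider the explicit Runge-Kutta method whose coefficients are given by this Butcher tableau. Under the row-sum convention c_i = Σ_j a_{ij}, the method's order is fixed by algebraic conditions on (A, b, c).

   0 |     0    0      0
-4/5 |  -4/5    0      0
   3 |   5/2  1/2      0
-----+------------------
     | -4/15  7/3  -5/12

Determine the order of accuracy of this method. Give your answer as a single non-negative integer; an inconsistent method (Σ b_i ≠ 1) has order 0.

0

b = (-4/15, 7/3, -5/12)
c = (0, -4/5, 3)
Ac = (0, 0, -2/5)
Σ b_i: (-4/15)·1 + 7/3·1 + (-5/12)·1 = 33/20 ≠ 1 ⇒ order 0.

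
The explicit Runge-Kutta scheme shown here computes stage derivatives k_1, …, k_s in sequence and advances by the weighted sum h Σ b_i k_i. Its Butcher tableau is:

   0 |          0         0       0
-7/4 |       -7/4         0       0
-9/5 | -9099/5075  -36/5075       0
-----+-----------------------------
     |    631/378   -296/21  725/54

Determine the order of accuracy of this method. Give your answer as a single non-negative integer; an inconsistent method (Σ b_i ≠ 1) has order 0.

3

b = (631/378, -296/21, 725/54)
c = (0, -7/4, -9/5)
Ac = (0, 0, 9/725)
Σ b_i: 631/378·1 + (-296/21)·1 + 725/54·1 = 1 ✓
b·c: (-296/21)·(-7/4) + 725/54·(-9/5) = 1/2 ✓
b·c²: (-296/21)·49/16 + 725/54·81/25 = 1/3 ✓
b·Ac: 725/54·9/725 = 1/6 ✓; 3 stages ⇒ order 3.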